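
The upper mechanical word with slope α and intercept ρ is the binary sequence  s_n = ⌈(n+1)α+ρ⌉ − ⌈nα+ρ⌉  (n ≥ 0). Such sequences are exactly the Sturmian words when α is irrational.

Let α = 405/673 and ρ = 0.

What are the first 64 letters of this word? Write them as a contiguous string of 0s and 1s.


1101101011010110101101011010110101101011010110101101011010110101

n=0: ⌈(1·405)/673⌉ − ⌈(0·405)/673⌉ = ⌈405/673⌉ − ⌈0/673⌉ = 1 − 0 = 1
n=1: ⌈(2·405)/673⌉ − ⌈(1·405)/673⌉ = ⌈810/673⌉ − ⌈405/673⌉ = 2 − 1 = 1
n=2: ⌈(3·405)/673⌉ − ⌈(2·405)/673⌉ = ⌈1215/673⌉ − ⌈810/673⌉ = 2 − 2 = 0
n=3: ⌈(4·405)/673⌉ − ⌈(3·405)/673⌉ = ⌈1620/673⌉ − ⌈1215/673⌉ = 3 − 2 = 1
n=4: ⌈(5·405)/673⌉ − ⌈(4·405)/673⌉ = ⌈2025/673⌉ − ⌈1620/673⌉ = 4 − 3 = 1
n=5: ⌈(6·405)/673⌉ − ⌈(5·405)/673⌉ = ⌈2430/673⌉ − ⌈2025/673⌉ = 4 − 4 = 0
n=6: ⌈(7·405)/673⌉ − ⌈(6·405)/673⌉ = ⌈2835/673⌉ − ⌈2430/673⌉ = 5 − 4 = 1
n=7: ⌈(8·405)/673⌉ − ⌈(7·405)/673⌉ = ⌈3240/673⌉ − ⌈2835/673⌉ = 5 − 5 = 0
n=8: ⌈(9·405)/673⌉ − ⌈(8·405)/673⌉ = ⌈3645/673⌉ − ⌈3240/673⌉ = 6 − 5 = 1
n=9: ⌈(10·405)/673⌉ − ⌈(9·405)/673⌉ = ⌈4050/673⌉ − ⌈3645/673⌉ = 7 − 6 = 1
n=10: ⌈(11·405)/673⌉ − ⌈(10·405)/673⌉ = ⌈4455/673⌉ − ⌈4050/673⌉ = 7 − 7 = 0
n=11: ⌈(12·405)/673⌉ − ⌈(11·405)/673⌉ = ⌈4860/673⌉ − ⌈4455/673⌉ = 8 − 7 = 1
n=12: ⌈(13·405)/673⌉ − ⌈(12·405)/673⌉ = ⌈5265/673⌉ − ⌈4860/673⌉ = 8 − 8 = 0
n=13: ⌈(14·405)/673⌉ − ⌈(13·405)/673⌉ = ⌈5670/673⌉ − ⌈5265/673⌉ = 9 − 8 = 1
n=14: ⌈(15·405)/673⌉ − ⌈(14·405)/673⌉ = ⌈6075/673⌉ − ⌈5670/673⌉ = 10 − 9 = 1
n=15: ⌈(16·405)/673⌉ − ⌈(15·405)/673⌉ = ⌈6480/673⌉ − ⌈6075/673⌉ = 10 − 10 = 0
n=16: ⌈(17·405)/673⌉ − ⌈(16·405)/673⌉ = ⌈6885/673⌉ − ⌈6480/673⌉ = 11 − 10 = 1
n=17: ⌈(18·405)/673⌉ − ⌈(17·405)/673⌉ = ⌈7290/673⌉ − ⌈6885/673⌉ = 11 − 11 = 0
n=18: ⌈(19·405)/673⌉ − ⌈(18·405)/673⌉ = ⌈7695/673⌉ − ⌈7290/673⌉ = 12 − 11 = 1
n=19: ⌈(20·405)/673⌉ − ⌈(19·405)/673⌉ = ⌈8100/673⌉ − ⌈7695/673⌉ = 13 − 12 = 1
n=20: ⌈(21·405)/673⌉ − ⌈(20·405)/673⌉ = ⌈8505/673⌉ − ⌈8100/673⌉ = 13 − 13 = 0
n=21: ⌈(22·405)/673⌉ − ⌈(21·405)/673⌉ = ⌈8910/673⌉ − ⌈8505/673⌉ = 14 − 13 = 1
n=22: ⌈(23·405)/673⌉ − ⌈(22·405)/673⌉ = ⌈9315/673⌉ − ⌈8910/673⌉ = 14 − 14 = 0
n=23: ⌈(24·405)/673⌉ − ⌈(23·405)/673⌉ = ⌈9720/673⌉ − ⌈9315/673⌉ = 15 − 14 = 1
n=24: ⌈(25·405)/673⌉ − ⌈(24·405)/673⌉ = ⌈10125/673⌉ − ⌈9720/673⌉ = 16 − 15 = 1
n=25: ⌈(26·405)/673⌉ − ⌈(25·405)/673⌉ = ⌈10530/673⌉ − ⌈10125/673⌉ = 16 − 16 = 0
n=26: ⌈(27·405)/673⌉ − ⌈(26·405)/673⌉ = ⌈10935/673⌉ − ⌈10530/673⌉ = 17 − 16 = 1
n=27: ⌈(28·405)/673⌉ − ⌈(27·405)/673⌉ = ⌈11340/673⌉ − ⌈10935/673⌉ = 17 − 17 = 0
n=28: ⌈(29·405)/673⌉ − ⌈(28·405)/673⌉ = ⌈11745/673⌉ − ⌈11340/673⌉ = 18 − 17 = 1
n=29: ⌈(30·405)/673⌉ − ⌈(29·405)/673⌉ = ⌈12150/673⌉ − ⌈11745/673⌉ = 19 − 18 = 1
n=30: ⌈(31·405)/673⌉ − ⌈(30·405)/673⌉ = ⌈12555/673⌉ − ⌈12150/673⌉ = 19 − 19 = 0
n=31: ⌈(32·405)/673⌉ − ⌈(31·405)/673⌉ = ⌈12960/673⌉ − ⌈12555/673⌉ = 20 − 19 = 1
n=32: ⌈(33·405)/673⌉ − ⌈(32·405)/673⌉ = ⌈13365/673⌉ − ⌈12960/673⌉ = 20 − 20 = 0
n=33: ⌈(34·405)/673⌉ − ⌈(33·405)/673⌉ = ⌈13770/673⌉ − ⌈13365/673⌉ = 21 − 20 = 1
n=34: ⌈(35·405)/673⌉ − ⌈(34·405)/673⌉ = ⌈14175/673⌉ − ⌈13770/673⌉ = 22 − 21 = 1
n=35: ⌈(36·405)/673⌉ − ⌈(35·405)/673⌉ = ⌈14580/673⌉ − ⌈14175/673⌉ = 22 − 22 = 0
n=36: ⌈(37·405)/673⌉ − ⌈(36·405)/673⌉ = ⌈14985/673⌉ − ⌈14580/673⌉ = 23 − 22 = 1
n=37: ⌈(38·405)/673⌉ − ⌈(37·405)/673⌉ = ⌈15390/673⌉ − ⌈14985/673⌉ = 23 − 23 = 0
n=38: ⌈(39·405)/673⌉ − ⌈(38·405)/673⌉ = ⌈15795/673⌉ − ⌈15390/673⌉ = 24 − 23 = 1
n=39: ⌈(40·405)/673⌉ − ⌈(39·405)/673⌉ = ⌈16200/673⌉ − ⌈15795/673⌉ = 25 − 24 = 1
n=40: ⌈(41·405)/673⌉ − ⌈(40·405)/673⌉ = ⌈16605/673⌉ − ⌈16200/673⌉ = 25 − 25 = 0
n=41: ⌈(42·405)/673⌉ − ⌈(41·405)/673⌉ = ⌈17010/673⌉ − ⌈16605/673⌉ = 26 − 25 = 1
n=42: ⌈(43·405)/673⌉ − ⌈(42·405)/673⌉ = ⌈17415/673⌉ − ⌈17010/673⌉ = 26 − 26 = 0
n=43: ⌈(44·405)/673⌉ − ⌈(43·405)/673⌉ = ⌈17820/673⌉ − ⌈17415/673⌉ = 27 − 26 = 1
n=44: ⌈(45·405)/673⌉ − ⌈(44·405)/673⌉ = ⌈18225/673⌉ − ⌈17820/673⌉ = 28 − 27 = 1
n=45: ⌈(46·405)/673⌉ − ⌈(45·405)/673⌉ = ⌈18630/673⌉ − ⌈18225/673⌉ = 28 − 28 = 0
n=46: ⌈(47·405)/673⌉ − ⌈(46·405)/673⌉ = ⌈19035/673⌉ − ⌈18630/673⌉ = 29 − 28 = 1
n=47: ⌈(48·405)/673⌉ − ⌈(47·405)/673⌉ = ⌈19440/673⌉ − ⌈19035/673⌉ = 29 − 29 = 0
n=48: ⌈(49·405)/673⌉ − ⌈(48·405)/673⌉ = ⌈19845/673⌉ − ⌈19440/673⌉ = 30 − 29 = 1
n=49: ⌈(50·405)/673⌉ − ⌈(49·405)/673⌉ = ⌈20250/673⌉ − ⌈19845/673⌉ = 31 − 30 = 1
n=50: ⌈(51·405)/673⌉ − ⌈(50·405)/673⌉ = ⌈20655/673⌉ − ⌈20250/673⌉ = 31 − 31 = 0
n=51: ⌈(52·405)/673⌉ − ⌈(51·405)/673⌉ = ⌈21060/673⌉ − ⌈20655/673⌉ = 32 − 31 = 1
n=52: ⌈(53·405)/673⌉ − ⌈(52·405)/673⌉ = ⌈21465/673⌉ − ⌈21060/673⌉ = 32 − 32 = 0
n=53: ⌈(54·405)/673⌉ − ⌈(53·405)/673⌉ = ⌈21870/673⌉ − ⌈21465/673⌉ = 33 − 32 = 1
n=54: ⌈(55·405)/673⌉ − ⌈(54·405)/673⌉ = ⌈22275/673⌉ − ⌈21870/673⌉ = 34 − 33 = 1
n=55: ⌈(56·405)/673⌉ − ⌈(55·405)/673⌉ = ⌈22680/673⌉ − ⌈22275/673⌉ = 34 − 34 = 0
n=56: ⌈(57·405)/673⌉ − ⌈(56·405)/673⌉ = ⌈23085/673⌉ − ⌈22680/673⌉ = 35 − 34 = 1
n=57: ⌈(58·405)/673⌉ − ⌈(57·405)/673⌉ = ⌈23490/673⌉ − ⌈23085/673⌉ = 35 − 35 = 0
n=58: ⌈(59·405)/673⌉ − ⌈(58·405)/673⌉ = ⌈23895/673⌉ − ⌈23490/673⌉ = 36 − 35 = 1
n=59: ⌈(60·405)/673⌉ − ⌈(59·405)/673⌉ = ⌈24300/673⌉ − ⌈23895/673⌉ = 37 − 36 = 1
n=60: ⌈(61·405)/673⌉ − ⌈(60·405)/673⌉ = ⌈24705/673⌉ − ⌈24300/673⌉ = 37 − 37 = 0
n=61: ⌈(62·405)/673⌉ − ⌈(61·405)/673⌉ = ⌈25110/673⌉ − ⌈24705/673⌉ = 38 − 37 = 1
n=62: ⌈(63·405)/673⌉ − ⌈(62·405)/673⌉ = ⌈25515/673⌉ − ⌈25110/673⌉ = 38 − 38 = 0
n=63: ⌈(64·405)/673⌉ − ⌈(63·405)/673⌉ = ⌈25920/673⌉ − ⌈25515/673⌉ = 39 − 38 = 1


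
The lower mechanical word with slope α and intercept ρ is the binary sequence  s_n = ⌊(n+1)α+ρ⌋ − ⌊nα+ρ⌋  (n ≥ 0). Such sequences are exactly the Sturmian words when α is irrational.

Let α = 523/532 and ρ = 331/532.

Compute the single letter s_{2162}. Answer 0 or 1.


(n+1)α + ρ = (2163·523 + 331) / 532 = 1131580/532
nα + ρ     = (2162·523 + 331) / 532 = 1131057/532
⌊1131580/532⌋ = 2127,  ⌊1131057/532⌋ = 2126
s_{2162} = 2127 − 2126 = 1

1


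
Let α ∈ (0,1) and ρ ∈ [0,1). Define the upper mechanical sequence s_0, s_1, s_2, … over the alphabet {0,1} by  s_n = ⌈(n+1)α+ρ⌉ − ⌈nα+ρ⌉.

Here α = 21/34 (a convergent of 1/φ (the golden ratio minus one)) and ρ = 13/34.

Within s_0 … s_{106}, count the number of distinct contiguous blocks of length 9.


t_n = ⌈(n·21+13)/34⌉ for n = 0 … 107:
  n=0…9: ⌈13/34⌉=1 ⌈34/34⌉=1 ⌈55/34⌉=2 ⌈76/34⌉=3 ⌈97/34⌉=3 ⌈118/34⌉=4 ⌈139/34⌉=5 ⌈160/34⌉=5 ⌈181/34⌉=6 ⌈202/34⌉=6
  n=10…19: ⌈223/34⌉=7 ⌈244/34⌉=8 ⌈265/34⌉=8 ⌈286/34⌉=9 ⌈307/34⌉=10 ⌈328/34⌉=10 ⌈349/34⌉=11 ⌈370/34⌉=11 ⌈391/34⌉=12 ⌈412/34⌉=13
  n=20…29: ⌈433/34⌉=13 ⌈454/34⌉=14 ⌈475/34⌉=14 ⌈496/34⌉=15 ⌈517/34⌉=16 ⌈538/34⌉=16 ⌈559/34⌉=17 ⌈580/34⌉=18 ⌈601/34⌉=18 ⌈622/34⌉=19
  n=30…39: ⌈643/34⌉=19 ⌈664/34⌉=20 ⌈685/34⌉=21 ⌈706/34⌉=21 ⌈727/34⌉=22 ⌈748/34⌉=22 ⌈769/34⌉=23 ⌈790/34⌉=24 ⌈811/34⌉=24 ⌈832/34⌉=25
  n=40…49: ⌈853/34⌉=26 ⌈874/34⌉=26 ⌈895/34⌉=27 ⌈916/34⌉=27 ⌈937/34⌉=28 ⌈958/34⌉=29 ⌈979/34⌉=29 ⌈1000/34⌉=30 ⌈1021/34⌉=31 ⌈1042/34⌉=31
  n=50…59: ⌈1063/34⌉=32 ⌈1084/34⌉=32 ⌈1105/34⌉=33 ⌈1126/34⌉=34 ⌈1147/34⌉=34 ⌈1168/34⌉=35 ⌈1189/34⌉=35 ⌈1210/34⌉=36 ⌈1231/34⌉=37 ⌈1252/34⌉=37
  n=60…69: ⌈1273/34⌉=38 ⌈1294/34⌉=39 ⌈1315/34⌉=39 ⌈1336/34⌉=40 ⌈1357/34⌉=40 ⌈1378/34⌉=41 ⌈1399/34⌉=42 ⌈1420/34⌉=42 ⌈1441/34⌉=43 ⌈1462/34⌉=43
  n=70…79: ⌈1483/34⌉=44 ⌈1504/34⌉=45 ⌈1525/34⌉=45 ⌈1546/34⌉=46 ⌈1567/34⌉=47 ⌈1588/34⌉=47 ⌈1609/34⌉=48 ⌈1630/34⌉=48 ⌈1651/34⌉=49 ⌈1672/34⌉=50
  n=80…89: ⌈1693/34⌉=50 ⌈1714/34⌉=51 ⌈1735/34⌉=52 ⌈1756/34⌉=52 ⌈1777/34⌉=53 ⌈1798/34⌉=53 ⌈1819/34⌉=54 ⌈1840/34⌉=55 ⌈1861/34⌉=55 ⌈1882/34⌉=56
  n=90…99: ⌈1903/34⌉=56 ⌈1924/34⌉=57 ⌈1945/34⌉=58 ⌈1966/34⌉=58 ⌈1987/34⌉=59 ⌈2008/34⌉=60 ⌈2029/34⌉=60 ⌈2050/34⌉=61 ⌈2071/34⌉=61 ⌈2092/34⌉=62
  n=100…107: ⌈2113/34⌉=63 ⌈2134/34⌉=63 ⌈2155/34⌉=64 ⌈2176/34⌉=64 ⌈2197/34⌉=65 ⌈2218/34⌉=66 ⌈2239/34⌉=66 ⌈2260/34⌉=67
s_n = t_(n+1) − t_n for n = 0 … 106 gives
prefix = 01101101011011010110101101101011010110110101101101011010110110101101011011010110110101101011011010110101101
slide a length-9 window over [0..8] … [98..106] (99 windows); first occurrence of each distinct factor:
  [  0..  8] 011011010
  [  1..  9] 110110101
  [  2.. 10] 101101011
  [  3.. 11] 011010110
  [  4.. 12] 110101101
  [  5.. 13] 101011011
  [  6.. 14] 010110110
  [  7.. 15] 101101101
  [ 13.. 21] 101011010
  [ 14.. 22] 010110101
  (the other 89 windows repeat one of these)
distinct factors: {010110101, 010110110, 011010110, 011011010, 101011010, 101011011, 101101011, 101101101, 110101101, 110110101}
count = 10  (Sturmian bound for length 9 is 10)

10


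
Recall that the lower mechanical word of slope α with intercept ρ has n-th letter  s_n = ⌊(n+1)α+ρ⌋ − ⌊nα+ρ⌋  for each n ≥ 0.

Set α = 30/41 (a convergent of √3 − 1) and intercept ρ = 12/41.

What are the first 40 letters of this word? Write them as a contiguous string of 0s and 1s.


n=0: ⌊(1·30+12)/41⌋ − ⌊(0·30+12)/41⌋ = ⌊42/41⌋ − ⌊12/41⌋ = 1 − 0 = 1
n=1: ⌊(2·30+12)/41⌋ − ⌊(1·30+12)/41⌋ = ⌊72/41⌋ − ⌊42/41⌋ = 1 − 1 = 0
n=2: ⌊(3·30+12)/41⌋ − ⌊(2·30+12)/41⌋ = ⌊102/41⌋ − ⌊72/41⌋ = 2 − 1 = 1
n=3: ⌊(4·30+12)/41⌋ − ⌊(3·30+12)/41⌋ = ⌊132/41⌋ − ⌊102/41⌋ = 3 − 2 = 1
n=4: ⌊(5·30+12)/41⌋ − ⌊(4·30+12)/41⌋ = ⌊162/41⌋ − ⌊132/41⌋ = 3 − 3 = 0
n=5: ⌊(6·30+12)/41⌋ − ⌊(5·30+12)/41⌋ = ⌊192/41⌋ − ⌊162/41⌋ = 4 − 3 = 1
n=6: ⌊(7·30+12)/41⌋ − ⌊(6·30+12)/41⌋ = ⌊222/41⌋ − ⌊192/41⌋ = 5 − 4 = 1
n=7: ⌊(8·30+12)/41⌋ − ⌊(7·30+12)/41⌋ = ⌊252/41⌋ − ⌊222/41⌋ = 6 − 5 = 1
n=8: ⌊(9·30+12)/41⌋ − ⌊(8·30+12)/41⌋ = ⌊282/41⌋ − ⌊252/41⌋ = 6 − 6 = 0
n=9: ⌊(10·30+12)/41⌋ − ⌊(9·30+12)/41⌋ = ⌊312/41⌋ − ⌊282/41⌋ = 7 − 6 = 1
n=10: ⌊(11·30+12)/41⌋ − ⌊(10·30+12)/41⌋ = ⌊342/41⌋ − ⌊312/41⌋ = 8 − 7 = 1
n=11: ⌊(12·30+12)/41⌋ − ⌊(11·30+12)/41⌋ = ⌊372/41⌋ − ⌊342/41⌋ = 9 − 8 = 1
n=12: ⌊(13·30+12)/41⌋ − ⌊(12·30+12)/41⌋ = ⌊402/41⌋ − ⌊372/41⌋ = 9 − 9 = 0
n=13: ⌊(14·30+12)/41⌋ − ⌊(13·30+12)/41⌋ = ⌊432/41⌋ − ⌊402/41⌋ = 10 − 9 = 1
n=14: ⌊(15·30+12)/41⌋ − ⌊(14·30+12)/41⌋ = ⌊462/41⌋ − ⌊432/41⌋ = 11 − 10 = 1
n=15: ⌊(16·30+12)/41⌋ − ⌊(15·30+12)/41⌋ = ⌊492/41⌋ − ⌊462/41⌋ = 12 − 11 = 1
n=16: ⌊(17·30+12)/41⌋ − ⌊(16·30+12)/41⌋ = ⌊522/41⌋ − ⌊492/41⌋ = 12 − 12 = 0
n=17: ⌊(18·30+12)/41⌋ − ⌊(17·30+12)/41⌋ = ⌊552/41⌋ − ⌊522/41⌋ = 13 − 12 = 1
n=18: ⌊(19·30+12)/41⌋ − ⌊(18·30+12)/41⌋ = ⌊582/41⌋ − ⌊552/41⌋ = 14 − 13 = 1
n=19: ⌊(20·30+12)/41⌋ − ⌊(19·30+12)/41⌋ = ⌊612/41⌋ − ⌊582/41⌋ = 14 − 14 = 0
n=20: ⌊(21·30+12)/41⌋ − ⌊(20·30+12)/41⌋ = ⌊642/41⌋ − ⌊612/41⌋ = 15 − 14 = 1
n=21: ⌊(22·30+12)/41⌋ − ⌊(21·30+12)/41⌋ = ⌊672/41⌋ − ⌊642/41⌋ = 16 − 15 = 1
n=22: ⌊(23·30+12)/41⌋ − ⌊(22·30+12)/41⌋ = ⌊702/41⌋ − ⌊672/41⌋ = 17 − 16 = 1
n=23: ⌊(24·30+12)/41⌋ − ⌊(23·30+12)/41⌋ = ⌊732/41⌋ − ⌊702/41⌋ = 17 − 17 = 0
n=24: ⌊(25·30+12)/41⌋ − ⌊(24·30+12)/41⌋ = ⌊762/41⌋ − ⌊732/41⌋ = 18 − 17 = 1
n=25: ⌊(26·30+12)/41⌋ − ⌊(25·30+12)/41⌋ = ⌊792/41⌋ − ⌊762/41⌋ = 19 − 18 = 1
n=26: ⌊(27·30+12)/41⌋ − ⌊(26·30+12)/41⌋ = ⌊822/41⌋ − ⌊792/41⌋ = 20 − 19 = 1
n=27: ⌊(28·30+12)/41⌋ − ⌊(27·30+12)/41⌋ = ⌊852/41⌋ − ⌊822/41⌋ = 20 − 20 = 0
n=28: ⌊(29·30+12)/41⌋ − ⌊(28·30+12)/41⌋ = ⌊882/41⌋ − ⌊852/41⌋ = 21 − 20 = 1
n=29: ⌊(30·30+12)/41⌋ − ⌊(29·30+12)/41⌋ = ⌊912/41⌋ − ⌊882/41⌋ = 22 − 21 = 1
n=30: ⌊(31·30+12)/41⌋ − ⌊(30·30+12)/41⌋ = ⌊942/41⌋ − ⌊912/41⌋ = 22 − 22 = 0
n=31: ⌊(32·30+12)/41⌋ − ⌊(31·30+12)/41⌋ = ⌊972/41⌋ − ⌊942/41⌋ = 23 − 22 = 1
n=32: ⌊(33·30+12)/41⌋ − ⌊(32·30+12)/41⌋ = ⌊1002/41⌋ − ⌊972/41⌋ = 24 − 23 = 1
n=33: ⌊(34·30+12)/41⌋ − ⌊(33·30+12)/41⌋ = ⌊1032/41⌋ − ⌊1002/41⌋ = 25 − 24 = 1
n=34: ⌊(35·30+12)/41⌋ − ⌊(34·30+12)/41⌋ = ⌊1062/41⌋ − ⌊1032/41⌋ = 25 − 25 = 0
n=35: ⌊(36·30+12)/41⌋ − ⌊(35·30+12)/41⌋ = ⌊1092/41⌋ − ⌊1062/41⌋ = 26 − 25 = 1
n=36: ⌊(37·30+12)/41⌋ − ⌊(36·30+12)/41⌋ = ⌊1122/41⌋ − ⌊1092/41⌋ = 27 − 26 = 1
n=37: ⌊(38·30+12)/41⌋ − ⌊(37·30+12)/41⌋ = ⌊1152/41⌋ − ⌊1122/41⌋ = 28 − 27 = 1
n=38: ⌊(39·30+12)/41⌋ − ⌊(38·30+12)/41⌋ = ⌊1182/41⌋ − ⌊1152/41⌋ = 28 − 28 = 0
n=39: ⌊(40·30+12)/41⌋ − ⌊(39·30+12)/41⌋ = ⌊1212/41⌋ − ⌊1182/41⌋ = 29 − 28 = 1

1011011101110111011011101110110111011101


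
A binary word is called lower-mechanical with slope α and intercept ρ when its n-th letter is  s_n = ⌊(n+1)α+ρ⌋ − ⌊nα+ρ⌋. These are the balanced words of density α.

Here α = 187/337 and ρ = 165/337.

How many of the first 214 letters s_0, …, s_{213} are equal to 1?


119

#1s = Σ_{n=0}^{213} s_n = Σ_{n=0}^{213} (⌊(n+1)α+ρ⌋ − ⌊nα+ρ⌋)
the sum telescopes: every ⌊nα+ρ⌋ with 0 < n < 214 appears once with + and once with −, leaving ⌊214α+ρ⌋ − ⌊0·α+ρ⌋
214α + ρ = (214·187 + 165) / 337 = 40183/337
ρ = 165/337
⌊40183/337⌋ = 119,  ⌊165/337⌋ = 0
#1s = 119 − 0 = 119


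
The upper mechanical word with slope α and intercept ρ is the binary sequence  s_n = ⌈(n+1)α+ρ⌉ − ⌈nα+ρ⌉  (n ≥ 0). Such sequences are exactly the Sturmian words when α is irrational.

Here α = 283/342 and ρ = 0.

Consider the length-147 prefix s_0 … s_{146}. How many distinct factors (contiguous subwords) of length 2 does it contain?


t_n = ⌈(n·283)/342⌉ for n = 0 … 147:
  n=0…9: ⌈0/342⌉=0 ⌈283/342⌉=1 ⌈566/342⌉=2 ⌈849/342⌉=3 ⌈1132/342⌉=4 ⌈1415/342⌉=5 ⌈1698/342⌉=5 ⌈1981/342⌉=6 ⌈2264/342⌉=7 ⌈2547/342⌉=8
  n=10…19: ⌈2830/342⌉=9 ⌈3113/342⌉=10 ⌈3396/342⌉=10 ⌈3679/342⌉=11 ⌈3962/342⌉=12 ⌈4245/342⌉=13 ⌈4528/342⌉=14 ⌈4811/342⌉=15 ⌈5094/342⌉=15 ⌈5377/342⌉=16
  n=20…29: ⌈5660/342⌉=17 ⌈5943/342⌉=18 ⌈6226/342⌉=19 ⌈6509/342⌉=20 ⌈6792/342⌉=20 ⌈7075/342⌉=21 ⌈7358/342⌉=22 ⌈7641/342⌉=23 ⌈7924/342⌉=24 ⌈8207/342⌉=24
  n=30…39: ⌈8490/342⌉=25 ⌈8773/342⌉=26 ⌈9056/342⌉=27 ⌈9339/342⌉=28 ⌈9622/342⌉=29 ⌈9905/342⌉=29 ⌈10188/342⌉=30 ⌈10471/342⌉=31 ⌈10754/342⌉=32 ⌈11037/342⌉=33
  n=40…49: ⌈11320/342⌉=34 ⌈11603/342⌉=34 ⌈11886/342⌉=35 ⌈12169/342⌉=36 ⌈12452/342⌉=37 ⌈12735/342⌉=38 ⌈13018/342⌉=39 ⌈13301/342⌉=39 ⌈13584/342⌉=40 ⌈13867/342⌉=41
  n=50…59: ⌈14150/342⌉=42 ⌈14433/342⌉=43 ⌈14716/342⌉=44 ⌈14999/342⌉=44 ⌈15282/342⌉=45 ⌈15565/342⌉=46 ⌈15848/342⌉=47 ⌈16131/342⌉=48 ⌈16414/342⌉=48 ⌈16697/342⌉=49
  n=60…69: ⌈16980/342⌉=50 ⌈17263/342⌉=51 ⌈17546/342⌉=52 ⌈17829/342⌉=53 ⌈18112/342⌉=53 ⌈18395/342⌉=54 ⌈18678/342⌉=55 ⌈18961/342⌉=56 ⌈19244/342⌉=57 ⌈19527/342⌉=58
  n=70…79: ⌈19810/342⌉=58 ⌈20093/342⌉=59 ⌈20376/342⌉=60 ⌈20659/342⌉=61 ⌈20942/342⌉=62 ⌈21225/342⌉=63 ⌈21508/342⌉=63 ⌈21791/342⌉=64 ⌈22074/342⌉=65 ⌈22357/342⌉=66
  n=80…89: ⌈22640/342⌉=67 ⌈22923/342⌉=68 ⌈23206/342⌉=68 ⌈23489/342⌉=69 ⌈23772/342⌉=70 ⌈24055/342⌉=71 ⌈24338/342⌉=72 ⌈24621/342⌉=72 ⌈24904/342⌉=73 ⌈25187/342⌉=74
  n=90…99: ⌈25470/342⌉=75 ⌈25753/342⌉=76 ⌈26036/342⌉=77 ⌈26319/342⌉=77 ⌈26602/342⌉=78 ⌈26885/342⌉=79 ⌈27168/342⌉=80 ⌈27451/342⌉=81 ⌈27734/342⌉=82 ⌈28017/342⌉=82
  n=100…109: ⌈28300/342⌉=83 ⌈28583/342⌉=84 ⌈28866/342⌉=85 ⌈29149/342⌉=86 ⌈29432/342⌉=87 ⌈29715/342⌉=87 ⌈29998/342⌉=88 ⌈30281/342⌉=89 ⌈30564/342⌉=90 ⌈30847/342⌉=91
  n=110…119: ⌈31130/342⌉=92 ⌈31413/342⌉=92 ⌈31696/342⌉=93 ⌈31979/342⌉=94 ⌈32262/342⌉=95 ⌈32545/342⌉=96 ⌈32828/342⌉=96 ⌈33111/342⌉=97 ⌈33394/342⌉=98 ⌈33677/342⌉=99
  n=120…129: ⌈33960/342⌉=100 ⌈34243/342⌉=101 ⌈34526/342⌉=101 ⌈34809/342⌉=102 ⌈35092/342⌉=103 ⌈35375/342⌉=104 ⌈35658/342⌉=105 ⌈35941/342⌉=106 ⌈36224/342⌉=106 ⌈36507/342⌉=107
  n=130…139: ⌈36790/342⌉=108 ⌈37073/342⌉=109 ⌈37356/342⌉=110 ⌈37639/342⌉=111 ⌈37922/342⌉=111 ⌈38205/342⌉=112 ⌈38488/342⌉=113 ⌈38771/342⌉=114 ⌈39054/342⌉=115 ⌈39337/342⌉=116
  n=140…147: ⌈39620/342⌉=116 ⌈39903/342⌉=117 ⌈40186/342⌉=118 ⌈40469/342⌉=119 ⌈40752/342⌉=120 ⌈41035/342⌉=120 ⌈41318/342⌉=121 ⌈41601/342⌉=122
s_n = t_(n+1) − t_n for n = 0 … 146 gives
prefix = 111110111110111110111110111101111101111101111101111101111011111011111011111011111011110111110111110111110111110111101111101111101111101111101111011
slide a length-2 window over [0..1] … [145..146] (146 windows); first occurrence of each distinct factor:
  [  0..  1] 11
  [  4..  5] 10
  [  5..  6] 01
  (the other 143 windows repeat one of these)
distinct factors: {01, 10, 11}
count = 3  (Sturmian bound for length 2 is 3)

3


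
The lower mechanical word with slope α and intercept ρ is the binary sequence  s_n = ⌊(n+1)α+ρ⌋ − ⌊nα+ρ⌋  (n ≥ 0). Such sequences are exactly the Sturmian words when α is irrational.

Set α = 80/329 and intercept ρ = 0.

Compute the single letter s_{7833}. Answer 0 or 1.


(n+1)α + ρ = (7834·80) / 329 = 626720/329
nα + ρ     = (7833·80) / 329 = 626640/329
⌊626720/329⌋ = 1904,  ⌊626640/329⌋ = 1904
s_{7833} = 1904 − 1904 = 0

0


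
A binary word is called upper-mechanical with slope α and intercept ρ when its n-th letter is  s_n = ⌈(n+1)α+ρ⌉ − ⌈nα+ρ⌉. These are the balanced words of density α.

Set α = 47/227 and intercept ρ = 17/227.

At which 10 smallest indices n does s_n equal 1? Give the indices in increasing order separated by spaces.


4 9 14 18 23 28 33 38 43 47

n=0: ⌈64/227⌉−⌈17/227⌉ = 1−1 = 0
n=1: ⌈111/227⌉−⌈64/227⌉ = 1−1 = 0
n=2: ⌈158/227⌉−⌈111/227⌉ = 1−1 = 0
n=3: ⌈205/227⌉−⌈158/227⌉ = 1−1 = 0
n=4: ⌈252/227⌉−⌈205/227⌉ = 2−1 = 1  ← one
n=5: ⌈299/227⌉−⌈252/227⌉ = 2−2 = 0
n=6: ⌈346/227⌉−⌈299/227⌉ = 2−2 = 0
n=7: ⌈393/227⌉−⌈346/227⌉ = 2−2 = 0
n=8: ⌈440/227⌉−⌈393/227⌉ = 2−2 = 0
n=9: ⌈487/227⌉−⌈440/227⌉ = 3−2 = 1  ← one
n=10: ⌈534/227⌉−⌈487/227⌉ = 3−3 = 0
n=11: ⌈581/227⌉−⌈534/227⌉ = 3−3 = 0
n=12: ⌈628/227⌉−⌈581/227⌉ = 3−3 = 0
n=13: ⌈675/227⌉−⌈628/227⌉ = 3−3 = 0
n=14: ⌈722/227⌉−⌈675/227⌉ = 4−3 = 1  ← one
n=15: ⌈769/227⌉−⌈722/227⌉ = 4−4 = 0
n=16: ⌈816/227⌉−⌈769/227⌉ = 4−4 = 0
n=17: ⌈863/227⌉−⌈816/227⌉ = 4−4 = 0
n=18: ⌈910/227⌉−⌈863/227⌉ = 5−4 = 1  ← one
n=19: ⌈957/227⌉−⌈910/227⌉ = 5−5 = 0
n=20: ⌈1004/227⌉−⌈957/227⌉ = 5−5 = 0
n=21: ⌈1051/227⌉−⌈1004/227⌉ = 5−5 = 0
n=22: ⌈1098/227⌉−⌈1051/227⌉ = 5−5 = 0
n=23: ⌈1145/227⌉−⌈1098/227⌉ = 6−5 = 1  ← one
n=24: ⌈1192/227⌉−⌈1145/227⌉ = 6−6 = 0
n=25: ⌈1239/227⌉−⌈1192/227⌉ = 6−6 = 0
n=26: ⌈1286/227⌉−⌈1239/227⌉ = 6−6 = 0
n=27: ⌈1333/227⌉−⌈1286/227⌉ = 6−6 = 0
n=28: ⌈1380/227⌉−⌈1333/227⌉ = 7−6 = 1  ← one
n=29: ⌈1427/227⌉−⌈1380/227⌉ = 7−7 = 0
n=30: ⌈1474/227⌉−⌈1427/227⌉ = 7−7 = 0
n=31: ⌈1521/227⌉−⌈1474/227⌉ = 7−7 = 0
n=32: ⌈1568/227⌉−⌈1521/227⌉ = 7−7 = 0
n=33: ⌈1615/227⌉−⌈1568/227⌉ = 8−7 = 1  ← one
n=34: ⌈1662/227⌉−⌈1615/227⌉ = 8−8 = 0
n=35: ⌈1709/227⌉−⌈1662/227⌉ = 8−8 = 0
n=36: ⌈1756/227⌉−⌈1709/227⌉ = 8−8 = 0
n=37: ⌈1803/227⌉−⌈1756/227⌉ = 8−8 = 0
n=38: ⌈1850/227⌉−⌈1803/227⌉ = 9−8 = 1  ← one
n=39: ⌈1897/227⌉−⌈1850/227⌉ = 9−9 = 0
n=40: ⌈1944/227⌉−⌈1897/227⌉ = 9−9 = 0
n=41: ⌈1991/227⌉−⌈1944/227⌉ = 9−9 = 0
n=42: ⌈2038/227⌉−⌈1991/227⌉ = 9−9 = 0
n=43: ⌈2085/227⌉−⌈2038/227⌉ = 10−9 = 1  ← one
n=44: ⌈2132/227⌉−⌈2085/227⌉ = 10−10 = 0
n=45: ⌈2179/227⌉−⌈2132/227⌉ = 10−10 = 0
n=46: ⌈2226/227⌉−⌈2179/227⌉ = 10−10 = 0
n=47: ⌈2273/227⌉−⌈2226/227⌉ = 11−10 = 1  ← one
positions of the first 10 ones: 4 9 14 18 23 28 33 38 43 47


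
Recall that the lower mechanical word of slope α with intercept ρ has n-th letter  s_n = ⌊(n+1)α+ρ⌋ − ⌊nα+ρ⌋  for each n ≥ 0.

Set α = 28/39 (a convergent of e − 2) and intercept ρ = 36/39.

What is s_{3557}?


1

(n+1)α + ρ = (3558·28 + 36) / 39 = 99660/39
nα + ρ     = (3557·28 + 36) / 39 = 99632/39
⌊99660/39⌋ = 2555,  ⌊99632/39⌋ = 2554
s_{3557} = 2555 − 2554 = 1


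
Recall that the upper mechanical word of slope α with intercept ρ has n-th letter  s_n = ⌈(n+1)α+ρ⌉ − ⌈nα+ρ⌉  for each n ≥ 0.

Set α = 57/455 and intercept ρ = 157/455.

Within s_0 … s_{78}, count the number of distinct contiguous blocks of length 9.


t_n = ⌈(n·57+157)/455⌉ for n = 0 … 79:
  n=0…9: ⌈157/455⌉=1 ⌈214/455⌉=1 ⌈271/455⌉=1 ⌈328/455⌉=1 ⌈385/455⌉=1 ⌈442/455⌉=1 ⌈499/455⌉=2 ⌈556/455⌉=2 ⌈613/455⌉=2 ⌈670/455⌉=2
  n=10…19: ⌈727/455⌉=2 ⌈784/455⌉=2 ⌈841/455⌉=2 ⌈898/455⌉=2 ⌈955/455⌉=3 ⌈1012/455⌉=3 ⌈1069/455⌉=3 ⌈1126/455⌉=3 ⌈1183/455⌉=3 ⌈1240/455⌉=3
  n=20…29: ⌈1297/455⌉=3 ⌈1354/455⌉=3 ⌈1411/455⌉=4 ⌈1468/455⌉=4 ⌈1525/455⌉=4 ⌈1582/455⌉=4 ⌈1639/455⌉=4 ⌈1696/455⌉=4 ⌈1753/455⌉=4 ⌈1810/455⌉=4
  n=30…39: ⌈1867/455⌉=5 ⌈1924/455⌉=5 ⌈1981/455⌉=5 ⌈2038/455⌉=5 ⌈2095/455⌉=5 ⌈2152/455⌉=5 ⌈2209/455⌉=5 ⌈2266/455⌉=5 ⌈2323/455⌉=6 ⌈2380/455⌉=6
  n=40…49: ⌈2437/455⌉=6 ⌈2494/455⌉=6 ⌈2551/455⌉=6 ⌈2608/455⌉=6 ⌈2665/455⌉=6 ⌈2722/455⌉=6 ⌈2779/455⌉=7 ⌈2836/455⌉=7 ⌈2893/455⌉=7 ⌈2950/455⌉=7
  n=50…59: ⌈3007/455⌉=7 ⌈3064/455⌉=7 ⌈3121/455⌉=7 ⌈3178/455⌉=7 ⌈3235/455⌉=8 ⌈3292/455⌉=8 ⌈3349/455⌉=8 ⌈3406/455⌉=8 ⌈3463/455⌉=8 ⌈3520/455⌉=8
  n=60…69: ⌈3577/455⌉=8 ⌈3634/455⌉=8 ⌈3691/455⌉=9 ⌈3748/455⌉=9 ⌈3805/455⌉=9 ⌈3862/455⌉=9 ⌈3919/455⌉=9 ⌈3976/455⌉=9 ⌈4033/455⌉=9 ⌈4090/455⌉=9
  n=70…79: ⌈4147/455⌉=10 ⌈4204/455⌉=10 ⌈4261/455⌉=10 ⌈4318/455⌉=10 ⌈4375/455⌉=10 ⌈4432/455⌉=10 ⌈4489/455⌉=10 ⌈4546/455⌉=10 ⌈4603/455⌉=11 ⌈4660/455⌉=11
s_n = t_(n+1) − t_n for n = 0 … 78 gives
prefix = 0000010000000100000001000000010000000100000001000000010000000100000001000000010
slide a length-9 window over [0..8] … [70..78] (71 windows); first occurrence of each distinct factor:
  [  0..  8] 000001000
  [  1..  9] 000010000
  [  2.. 10] 000100000
  [  3.. 11] 001000000
  [  4.. 12] 010000000
  [  5.. 13] 100000001
  [  6.. 14] 000000010
  [  7.. 15] 000000100
  (the other 63 windows repeat one of these)
distinct factors: {000000010, 000000100, 000001000, 000010000, 000100000, 001000000, 010000000, 100000001}
count = 8  (Sturmian bound for length 9 is 10)

8


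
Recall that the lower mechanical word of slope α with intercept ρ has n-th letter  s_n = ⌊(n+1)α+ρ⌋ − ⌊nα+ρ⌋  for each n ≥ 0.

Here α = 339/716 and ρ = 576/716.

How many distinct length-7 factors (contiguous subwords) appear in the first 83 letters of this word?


8

t_n = ⌊(n·339+576)/716⌋ for n = 0 … 83:
  n=0…9: ⌊576/716⌋=0 ⌊915/716⌋=1 ⌊1254/716⌋=1 ⌊1593/716⌋=2 ⌊1932/716⌋=2 ⌊2271/716⌋=3 ⌊2610/716⌋=3 ⌊2949/716⌋=4 ⌊3288/716⌋=4 ⌊3627/716⌋=5
  n=10…19: ⌊3966/716⌋=5 ⌊4305/716⌋=6 ⌊4644/716⌋=6 ⌊4983/716⌋=6 ⌊5322/716⌋=7 ⌊5661/716⌋=7 ⌊6000/716⌋=8 ⌊6339/716⌋=8 ⌊6678/716⌋=9 ⌊7017/716⌋=9
  n=20…29: ⌊7356/716⌋=10 ⌊7695/716⌋=10 ⌊8034/716⌋=11 ⌊8373/716⌋=11 ⌊8712/716⌋=12 ⌊9051/716⌋=12 ⌊9390/716⌋=13 ⌊9729/716⌋=13 ⌊10068/716⌋=14 ⌊10407/716⌋=14
  n=30…39: ⌊10746/716⌋=15 ⌊11085/716⌋=15 ⌊11424/716⌋=15 ⌊11763/716⌋=16 ⌊12102/716⌋=16 ⌊12441/716⌋=17 ⌊12780/716⌋=17 ⌊13119/716⌋=18 ⌊13458/716⌋=18 ⌊13797/716⌋=19
  n=40…49: ⌊14136/716⌋=19 ⌊14475/716⌋=20 ⌊14814/716⌋=20 ⌊15153/716⌋=21 ⌊15492/716⌋=21 ⌊15831/716⌋=22 ⌊16170/716⌋=22 ⌊16509/716⌋=23 ⌊16848/716⌋=23 ⌊17187/716⌋=24
  n=50…59: ⌊17526/716⌋=24 ⌊17865/716⌋=24 ⌊18204/716⌋=25 ⌊18543/716⌋=25 ⌊18882/716⌋=26 ⌊19221/716⌋=26 ⌊19560/716⌋=27 ⌊19899/716⌋=27 ⌊20238/716⌋=28 ⌊20577/716⌋=28
  n=60…69: ⌊20916/716⌋=29 ⌊21255/716⌋=29 ⌊21594/716⌋=30 ⌊21933/716⌋=30 ⌊22272/716⌋=31 ⌊22611/716⌋=31 ⌊22950/716⌋=32 ⌊23289/716⌋=32 ⌊23628/716⌋=33 ⌊23967/716⌋=33
  n=70…79: ⌊24306/716⌋=33 ⌊24645/716⌋=34 ⌊24984/716⌋=34 ⌊25323/716⌋=35 ⌊25662/716⌋=35 ⌊26001/716⌋=36 ⌊26340/716⌋=36 ⌊26679/716⌋=37 ⌊27018/716⌋=37 ⌊27357/716⌋=38
  n=80…83: ⌊27696/716⌋=38 ⌊28035/716⌋=39 ⌊28374/716⌋=39 ⌊28713/716⌋=40
s_n = t_(n+1) − t_n for n = 0 … 82 gives
prefix = 10101010101001010101010101010100101010101010101010010101010101010101001010101010101
slide a length-7 window over [0..6] … [76..82] (77 windows); first occurrence of each distinct factor:
  [  0..  6] 1010101
  [  1..  7] 0101010
  [  6.. 12] 1010100
  [  7.. 13] 0101001
  [  8.. 14] 1010010
  [  9.. 15] 0100101
  [ 10.. 16] 1001010
  [ 11.. 17] 0010101
  (the other 69 windows repeat one of these)
distinct factors: {0010101, 0100101, 0101001, 0101010, 1001010, 1010010, 1010100, 1010101}
count = 8  (Sturmian bound for length 7 is 8)


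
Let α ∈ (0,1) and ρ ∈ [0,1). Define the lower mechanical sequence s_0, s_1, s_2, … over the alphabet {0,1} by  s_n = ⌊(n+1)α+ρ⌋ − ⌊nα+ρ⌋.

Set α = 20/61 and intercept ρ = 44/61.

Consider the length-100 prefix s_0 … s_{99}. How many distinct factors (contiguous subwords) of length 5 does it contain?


6

t_n = ⌊(n·20+44)/61⌋ for n = 0 … 100:
  n=0…9: ⌊44/61⌋=0 ⌊64/61⌋=1 ⌊84/61⌋=1 ⌊104/61⌋=1 ⌊124/61⌋=2 ⌊144/61⌋=2 ⌊164/61⌋=2 ⌊184/61⌋=3 ⌊204/61⌋=3 ⌊224/61⌋=3
  n=10…19: ⌊244/61⌋=4 ⌊264/61⌋=4 ⌊284/61⌋=4 ⌊304/61⌋=4 ⌊324/61⌋=5 ⌊344/61⌋=5 ⌊364/61⌋=5 ⌊384/61⌋=6 ⌊404/61⌋=6 ⌊424/61⌋=6
  n=20…29: ⌊444/61⌋=7 ⌊464/61⌋=7 ⌊484/61⌋=7 ⌊504/61⌋=8 ⌊524/61⌋=8 ⌊544/61⌋=8 ⌊564/61⌋=9 ⌊584/61⌋=9 ⌊604/61⌋=9 ⌊624/61⌋=10
  n=30…39: ⌊644/61⌋=10 ⌊664/61⌋=10 ⌊684/61⌋=11 ⌊704/61⌋=11 ⌊724/61⌋=11 ⌊744/61⌋=12 ⌊764/61⌋=12 ⌊784/61⌋=12 ⌊804/61⌋=13 ⌊824/61⌋=13
  n=40…49: ⌊844/61⌋=13 ⌊864/61⌋=14 ⌊884/61⌋=14 ⌊904/61⌋=14 ⌊924/61⌋=15 ⌊944/61⌋=15 ⌊964/61⌋=15 ⌊984/61⌋=16 ⌊1004/61⌋=16 ⌊1024/61⌋=16
  n=50…59: ⌊1044/61⌋=17 ⌊1064/61⌋=17 ⌊1084/61⌋=17 ⌊1104/61⌋=18 ⌊1124/61⌋=18 ⌊1144/61⌋=18 ⌊1164/61⌋=19 ⌊1184/61⌋=19 ⌊1204/61⌋=19 ⌊1224/61⌋=20
  n=60…69: ⌊1244/61⌋=20 ⌊1264/61⌋=20 ⌊1284/61⌋=21 ⌊1304/61⌋=21 ⌊1324/61⌋=21 ⌊1344/61⌋=22 ⌊1364/61⌋=22 ⌊1384/61⌋=22 ⌊1404/61⌋=23 ⌊1424/61⌋=23
  n=70…79: ⌊1444/61⌋=23 ⌊1464/61⌋=24 ⌊1484/61⌋=24 ⌊1504/61⌋=24 ⌊1524/61⌋=24 ⌊1544/61⌋=25 ⌊1564/61⌋=25 ⌊1584/61⌋=25 ⌊1604/61⌋=26 ⌊1624/61⌋=26
  n=80…89: ⌊1644/61⌋=26 ⌊1664/61⌋=27 ⌊1684/61⌋=27 ⌊1704/61⌋=27 ⌊1724/61⌋=28 ⌊1744/61⌋=28 ⌊1764/61⌋=28 ⌊1784/61⌋=29 ⌊1804/61⌋=29 ⌊1824/61⌋=29
  n=90…99: ⌊1844/61⌋=30 ⌊1864/61⌋=30 ⌊1884/61⌋=30 ⌊1904/61⌋=31 ⌊1924/61⌋=31 ⌊1944/61⌋=31 ⌊1964/61⌋=32 ⌊1984/61⌋=32 ⌊2004/61⌋=32 ⌊2024/61⌋=33
  n=100: ⌊2044/61⌋=33
s_n = t_(n+1) − t_n for n = 0 … 99 gives
prefix = 1001001001000100100100100100100100100100100100100100100100100100100100100010010010010010010010010010
slide a length-5 window over [0..4] … [95..99] (96 windows); first occurrence of each distinct factor:
  [  0..  4] 10010
  [  1..  5] 00100
  [  2..  6] 01001
  [  8.. 12] 01000
  [  9.. 13] 10001
  [ 10.. 14] 00010
  (the other 90 windows repeat one of these)
distinct factors: {00010, 00100, 01000, 01001, 10001, 10010}
count = 6  (Sturmian bound for length 5 is 6)


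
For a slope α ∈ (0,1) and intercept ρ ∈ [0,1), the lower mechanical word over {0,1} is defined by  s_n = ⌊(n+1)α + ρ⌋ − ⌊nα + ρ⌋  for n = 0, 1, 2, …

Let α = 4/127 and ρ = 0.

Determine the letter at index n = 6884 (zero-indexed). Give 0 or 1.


0

(n+1)α + ρ = (6885·4) / 127 = 27540/127
nα + ρ     = (6884·4) / 127 = 27536/127
⌊27540/127⌋ = 216,  ⌊27536/127⌋ = 216
s_{6884} = 216 − 216 = 0


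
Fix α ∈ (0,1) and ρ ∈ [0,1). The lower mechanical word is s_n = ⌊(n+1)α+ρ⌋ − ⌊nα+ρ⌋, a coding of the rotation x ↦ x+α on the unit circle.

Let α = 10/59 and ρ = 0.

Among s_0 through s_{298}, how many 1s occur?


50

#1s = Σ_{n=0}^{298} s_n = Σ_{n=0}^{298} (⌊(n+1)α+ρ⌋ − ⌊nα+ρ⌋)
the sum telescopes: every ⌊nα+ρ⌋ with 0 < n < 299 appears once with + and once with −, leaving ⌊299α+ρ⌋ − ⌊0·α+ρ⌋
299α + ρ = (299·10) / 59 = 2990/59
ρ = 0/59
⌊2990/59⌋ = 50,  ⌊0/59⌋ = 0
#1s = 50 − 0 = 50


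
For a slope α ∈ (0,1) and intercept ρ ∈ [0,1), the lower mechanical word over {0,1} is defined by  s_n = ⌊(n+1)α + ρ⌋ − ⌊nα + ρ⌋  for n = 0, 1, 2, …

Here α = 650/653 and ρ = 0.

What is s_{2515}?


(n+1)α + ρ = (2516·650) / 653 = 1635400/653
nα + ρ     = (2515·650) / 653 = 1634750/653
⌊1635400/653⌋ = 2504,  ⌊1634750/653⌋ = 2503
s_{2515} = 2504 − 2503 = 1

1


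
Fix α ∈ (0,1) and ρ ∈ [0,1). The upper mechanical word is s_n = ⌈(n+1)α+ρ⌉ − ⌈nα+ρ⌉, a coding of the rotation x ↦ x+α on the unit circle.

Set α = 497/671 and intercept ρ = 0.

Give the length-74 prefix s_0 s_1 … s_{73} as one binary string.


n=0: ⌈(1·497)/671⌉ − ⌈(0·497)/671⌉ = ⌈497/671⌉ − ⌈0/671⌉ = 1 − 0 = 1
n=1: ⌈(2·497)/671⌉ − ⌈(1·497)/671⌉ = ⌈994/671⌉ − ⌈497/671⌉ = 2 − 1 = 1
n=2: ⌈(3·497)/671⌉ − ⌈(2·497)/671⌉ = ⌈1491/671⌉ − ⌈994/671⌉ = 3 − 2 = 1
n=3: ⌈(4·497)/671⌉ − ⌈(3·497)/671⌉ = ⌈1988/671⌉ − ⌈1491/671⌉ = 3 − 3 = 0
n=4: ⌈(5·497)/671⌉ − ⌈(4·497)/671⌉ = ⌈2485/671⌉ − ⌈1988/671⌉ = 4 − 3 = 1
n=5: ⌈(6·497)/671⌉ − ⌈(5·497)/671⌉ = ⌈2982/671⌉ − ⌈2485/671⌉ = 5 − 4 = 1
n=6: ⌈(7·497)/671⌉ − ⌈(6·497)/671⌉ = ⌈3479/671⌉ − ⌈2982/671⌉ = 6 − 5 = 1
n=7: ⌈(8·497)/671⌉ − ⌈(7·497)/671⌉ = ⌈3976/671⌉ − ⌈3479/671⌉ = 6 − 6 = 0
n=8: ⌈(9·497)/671⌉ − ⌈(8·497)/671⌉ = ⌈4473/671⌉ − ⌈3976/671⌉ = 7 − 6 = 1
n=9: ⌈(10·497)/671⌉ − ⌈(9·497)/671⌉ = ⌈4970/671⌉ − ⌈4473/671⌉ = 8 − 7 = 1
n=10: ⌈(11·497)/671⌉ − ⌈(10·497)/671⌉ = ⌈5467/671⌉ − ⌈4970/671⌉ = 9 − 8 = 1
n=11: ⌈(12·497)/671⌉ − ⌈(11·497)/671⌉ = ⌈5964/671⌉ − ⌈5467/671⌉ = 9 − 9 = 0
n=12: ⌈(13·497)/671⌉ − ⌈(12·497)/671⌉ = ⌈6461/671⌉ − ⌈5964/671⌉ = 10 − 9 = 1
n=13: ⌈(14·497)/671⌉ − ⌈(13·497)/671⌉ = ⌈6958/671⌉ − ⌈6461/671⌉ = 11 − 10 = 1
n=14: ⌈(15·497)/671⌉ − ⌈(14·497)/671⌉ = ⌈7455/671⌉ − ⌈6958/671⌉ = 12 − 11 = 1
n=15: ⌈(16·497)/671⌉ − ⌈(15·497)/671⌉ = ⌈7952/671⌉ − ⌈7455/671⌉ = 12 − 12 = 0
n=16: ⌈(17·497)/671⌉ − ⌈(16·497)/671⌉ = ⌈8449/671⌉ − ⌈7952/671⌉ = 13 − 12 = 1
n=17: ⌈(18·497)/671⌉ − ⌈(17·497)/671⌉ = ⌈8946/671⌉ − ⌈8449/671⌉ = 14 − 13 = 1
n=18: ⌈(19·497)/671⌉ − ⌈(18·497)/671⌉ = ⌈9443/671⌉ − ⌈8946/671⌉ = 15 − 14 = 1
n=19: ⌈(20·497)/671⌉ − ⌈(19·497)/671⌉ = ⌈9940/671⌉ − ⌈9443/671⌉ = 15 − 15 = 0
n=20: ⌈(21·497)/671⌉ − ⌈(20·497)/671⌉ = ⌈10437/671⌉ − ⌈9940/671⌉ = 16 − 15 = 1
n=21: ⌈(22·497)/671⌉ − ⌈(21·497)/671⌉ = ⌈10934/671⌉ − ⌈10437/671⌉ = 17 − 16 = 1
n=22: ⌈(23·497)/671⌉ − ⌈(22·497)/671⌉ = ⌈11431/671⌉ − ⌈10934/671⌉ = 18 − 17 = 1
n=23: ⌈(24·497)/671⌉ − ⌈(23·497)/671⌉ = ⌈11928/671⌉ − ⌈11431/671⌉ = 18 − 18 = 0
n=24: ⌈(25·497)/671⌉ − ⌈(24·497)/671⌉ = ⌈12425/671⌉ − ⌈11928/671⌉ = 19 − 18 = 1
n=25: ⌈(26·497)/671⌉ − ⌈(25·497)/671⌉ = ⌈12922/671⌉ − ⌈12425/671⌉ = 20 − 19 = 1
n=26: ⌈(27·497)/671⌉ − ⌈(26·497)/671⌉ = ⌈13419/671⌉ − ⌈12922/671⌉ = 20 − 20 = 0
n=27: ⌈(28·497)/671⌉ − ⌈(27·497)/671⌉ = ⌈13916/671⌉ − ⌈13419/671⌉ = 21 − 20 = 1
n=28: ⌈(29·497)/671⌉ − ⌈(28·497)/671⌉ = ⌈14413/671⌉ − ⌈13916/671⌉ = 22 − 21 = 1
n=29: ⌈(30·497)/671⌉ − ⌈(29·497)/671⌉ = ⌈14910/671⌉ − ⌈14413/671⌉ = 23 − 22 = 1
n=30: ⌈(31·497)/671⌉ − ⌈(30·497)/671⌉ = ⌈15407/671⌉ − ⌈14910/671⌉ = 23 − 23 = 0
n=31: ⌈(32·497)/671⌉ − ⌈(31·497)/671⌉ = ⌈15904/671⌉ − ⌈15407/671⌉ = 24 − 23 = 1
n=32: ⌈(33·497)/671⌉ − ⌈(32·497)/671⌉ = ⌈16401/671⌉ − ⌈15904/671⌉ = 25 − 24 = 1
n=33: ⌈(34·497)/671⌉ − ⌈(33·497)/671⌉ = ⌈16898/671⌉ − ⌈16401/671⌉ = 26 − 25 = 1
n=34: ⌈(35·497)/671⌉ − ⌈(34·497)/671⌉ = ⌈17395/671⌉ − ⌈16898/671⌉ = 26 − 26 = 0
n=35: ⌈(36·497)/671⌉ − ⌈(35·497)/671⌉ = ⌈17892/671⌉ − ⌈17395/671⌉ = 27 − 26 = 1
n=36: ⌈(37·497)/671⌉ − ⌈(36·497)/671⌉ = ⌈18389/671⌉ − ⌈17892/671⌉ = 28 − 27 = 1
n=37: ⌈(38·497)/671⌉ − ⌈(37·497)/671⌉ = ⌈18886/671⌉ − ⌈18389/671⌉ = 29 − 28 = 1
n=38: ⌈(39·497)/671⌉ − ⌈(38·497)/671⌉ = ⌈19383/671⌉ − ⌈18886/671⌉ = 29 − 29 = 0
n=39: ⌈(40·497)/671⌉ − ⌈(39·497)/671⌉ = ⌈19880/671⌉ − ⌈19383/671⌉ = 30 − 29 = 1
n=40: ⌈(41·497)/671⌉ − ⌈(40·497)/671⌉ = ⌈20377/671⌉ − ⌈19880/671⌉ = 31 − 30 = 1
n=41: ⌈(42·497)/671⌉ − ⌈(41·497)/671⌉ = ⌈20874/671⌉ − ⌈20377/671⌉ = 32 − 31 = 1
n=42: ⌈(43·497)/671⌉ − ⌈(42·497)/671⌉ = ⌈21371/671⌉ − ⌈20874/671⌉ = 32 − 32 = 0
n=43: ⌈(44·497)/671⌉ − ⌈(43·497)/671⌉ = ⌈21868/671⌉ − ⌈21371/671⌉ = 33 − 32 = 1
n=44: ⌈(45·497)/671⌉ − ⌈(44·497)/671⌉ = ⌈22365/671⌉ − ⌈21868/671⌉ = 34 − 33 = 1
n=45: ⌈(46·497)/671⌉ − ⌈(45·497)/671⌉ = ⌈22862/671⌉ − ⌈22365/671⌉ = 35 − 34 = 1
n=46: ⌈(47·497)/671⌉ − ⌈(46·497)/671⌉ = ⌈23359/671⌉ − ⌈22862/671⌉ = 35 − 35 = 0
n=47: ⌈(48·497)/671⌉ − ⌈(47·497)/671⌉ = ⌈23856/671⌉ − ⌈23359/671⌉ = 36 − 35 = 1
n=48: ⌈(49·497)/671⌉ − ⌈(48·497)/671⌉ = ⌈24353/671⌉ − ⌈23856/671⌉ = 37 − 36 = 1
n=49: ⌈(50·497)/671⌉ − ⌈(49·497)/671⌉ = ⌈24850/671⌉ − ⌈24353/671⌉ = 38 − 37 = 1
n=50: ⌈(51·497)/671⌉ − ⌈(50·497)/671⌉ = ⌈25347/671⌉ − ⌈24850/671⌉ = 38 − 38 = 0
n=51: ⌈(52·497)/671⌉ − ⌈(51·497)/671⌉ = ⌈25844/671⌉ − ⌈25347/671⌉ = 39 − 38 = 1
n=52: ⌈(53·497)/671⌉ − ⌈(52·497)/671⌉ = ⌈26341/671⌉ − ⌈25844/671⌉ = 40 − 39 = 1
n=53: ⌈(54·497)/671⌉ − ⌈(53·497)/671⌉ = ⌈26838/671⌉ − ⌈26341/671⌉ = 40 − 40 = 0
n=54: ⌈(55·497)/671⌉ − ⌈(54·497)/671⌉ = ⌈27335/671⌉ − ⌈26838/671⌉ = 41 − 40 = 1
n=55: ⌈(56·497)/671⌉ − ⌈(55·497)/671⌉ = ⌈27832/671⌉ − ⌈27335/671⌉ = 42 − 41 = 1
n=56: ⌈(57·497)/671⌉ − ⌈(56·497)/671⌉ = ⌈28329/671⌉ − ⌈27832/671⌉ = 43 − 42 = 1
n=57: ⌈(58·497)/671⌉ − ⌈(57·497)/671⌉ = ⌈28826/671⌉ − ⌈28329/671⌉ = 43 − 43 = 0
n=58: ⌈(59·497)/671⌉ − ⌈(58·497)/671⌉ = ⌈29323/671⌉ − ⌈28826/671⌉ = 44 − 43 = 1
n=59: ⌈(60·497)/671⌉ − ⌈(59·497)/671⌉ = ⌈29820/671⌉ − ⌈29323/671⌉ = 45 − 44 = 1
n=60: ⌈(61·497)/671⌉ − ⌈(60·497)/671⌉ = ⌈30317/671⌉ − ⌈29820/671⌉ = 46 − 45 = 1
n=61: ⌈(62·497)/671⌉ − ⌈(61·497)/671⌉ = ⌈30814/671⌉ − ⌈30317/671⌉ = 46 − 46 = 0
n=62: ⌈(63·497)/671⌉ − ⌈(62·497)/671⌉ = ⌈31311/671⌉ − ⌈30814/671⌉ = 47 − 46 = 1
n=63: ⌈(64·497)/671⌉ − ⌈(63·497)/671⌉ = ⌈31808/671⌉ − ⌈31311/671⌉ = 48 − 47 = 1
n=64: ⌈(65·497)/671⌉ − ⌈(64·497)/671⌉ = ⌈32305/671⌉ − ⌈31808/671⌉ = 49 − 48 = 1
n=65: ⌈(66·497)/671⌉ − ⌈(65·497)/671⌉ = ⌈32802/671⌉ − ⌈32305/671⌉ = 49 − 49 = 0
n=66: ⌈(67·497)/671⌉ − ⌈(66·497)/671⌉ = ⌈33299/671⌉ − ⌈32802/671⌉ = 50 − 49 = 1
n=67: ⌈(68·497)/671⌉ − ⌈(67·497)/671⌉ = ⌈33796/671⌉ − ⌈33299/671⌉ = 51 − 50 = 1
n=68: ⌈(69·497)/671⌉ − ⌈(68·497)/671⌉ = ⌈34293/671⌉ − ⌈33796/671⌉ = 52 − 51 = 1
n=69: ⌈(70·497)/671⌉ − ⌈(69·497)/671⌉ = ⌈34790/671⌉ − ⌈34293/671⌉ = 52 − 52 = 0
n=70: ⌈(71·497)/671⌉ − ⌈(70·497)/671⌉ = ⌈35287/671⌉ − ⌈34790/671⌉ = 53 − 52 = 1
n=71: ⌈(72·497)/671⌉ − ⌈(71·497)/671⌉ = ⌈35784/671⌉ − ⌈35287/671⌉ = 54 − 53 = 1
n=72: ⌈(73·497)/671⌉ − ⌈(72·497)/671⌉ = ⌈36281/671⌉ − ⌈35784/671⌉ = 55 − 54 = 1
n=73: ⌈(74·497)/671⌉ − ⌈(73·497)/671⌉ = ⌈36778/671⌉ − ⌈36281/671⌉ = 55 − 55 = 0

11101110111011101110111011011101110111011101110111011011101110111011101110


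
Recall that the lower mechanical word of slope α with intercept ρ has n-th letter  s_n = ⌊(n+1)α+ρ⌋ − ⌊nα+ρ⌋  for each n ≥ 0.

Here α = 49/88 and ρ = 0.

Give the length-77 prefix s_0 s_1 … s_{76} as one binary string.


01010101101010101101010101101010101101010101101010101101010101101010101101010

n=0: ⌊(1·49)/88⌋ − ⌊(0·49)/88⌋ = ⌊49/88⌋ − ⌊0/88⌋ = 0 − 0 = 0
n=1: ⌊(2·49)/88⌋ − ⌊(1·49)/88⌋ = ⌊98/88⌋ − ⌊49/88⌋ = 1 − 0 = 1
n=2: ⌊(3·49)/88⌋ − ⌊(2·49)/88⌋ = ⌊147/88⌋ − ⌊98/88⌋ = 1 − 1 = 0
n=3: ⌊(4·49)/88⌋ − ⌊(3·49)/88⌋ = ⌊196/88⌋ − ⌊147/88⌋ = 2 − 1 = 1
n=4: ⌊(5·49)/88⌋ − ⌊(4·49)/88⌋ = ⌊245/88⌋ − ⌊196/88⌋ = 2 − 2 = 0
n=5: ⌊(6·49)/88⌋ − ⌊(5·49)/88⌋ = ⌊294/88⌋ − ⌊245/88⌋ = 3 − 2 = 1
n=6: ⌊(7·49)/88⌋ − ⌊(6·49)/88⌋ = ⌊343/88⌋ − ⌊294/88⌋ = 3 − 3 = 0
n=7: ⌊(8·49)/88⌋ − ⌊(7·49)/88⌋ = ⌊392/88⌋ − ⌊343/88⌋ = 4 − 3 = 1
n=8: ⌊(9·49)/88⌋ − ⌊(8·49)/88⌋ = ⌊441/88⌋ − ⌊392/88⌋ = 5 − 4 = 1
n=9: ⌊(10·49)/88⌋ − ⌊(9·49)/88⌋ = ⌊490/88⌋ − ⌊441/88⌋ = 5 − 5 = 0
n=10: ⌊(11·49)/88⌋ − ⌊(10·49)/88⌋ = ⌊539/88⌋ − ⌊490/88⌋ = 6 − 5 = 1
n=11: ⌊(12·49)/88⌋ − ⌊(11·49)/88⌋ = ⌊588/88⌋ − ⌊539/88⌋ = 6 − 6 = 0
n=12: ⌊(13·49)/88⌋ − ⌊(12·49)/88⌋ = ⌊637/88⌋ − ⌊588/88⌋ = 7 − 6 = 1
n=13: ⌊(14·49)/88⌋ − ⌊(13·49)/88⌋ = ⌊686/88⌋ − ⌊637/88⌋ = 7 − 7 = 0
n=14: ⌊(15·49)/88⌋ − ⌊(14·49)/88⌋ = ⌊735/88⌋ − ⌊686/88⌋ = 8 − 7 = 1
n=15: ⌊(16·49)/88⌋ − ⌊(15·49)/88⌋ = ⌊784/88⌋ − ⌊735/88⌋ = 8 − 8 = 0
n=16: ⌊(17·49)/88⌋ − ⌊(16·49)/88⌋ = ⌊833/88⌋ − ⌊784/88⌋ = 9 − 8 = 1
n=17: ⌊(18·49)/88⌋ − ⌊(17·49)/88⌋ = ⌊882/88⌋ − ⌊833/88⌋ = 10 − 9 = 1
n=18: ⌊(19·49)/88⌋ − ⌊(18·49)/88⌋ = ⌊931/88⌋ − ⌊882/88⌋ = 10 − 10 = 0
n=19: ⌊(20·49)/88⌋ − ⌊(19·49)/88⌋ = ⌊980/88⌋ − ⌊931/88⌋ = 11 − 10 = 1
n=20: ⌊(21·49)/88⌋ − ⌊(20·49)/88⌋ = ⌊1029/88⌋ − ⌊980/88⌋ = 11 − 11 = 0
n=21: ⌊(22·49)/88⌋ − ⌊(21·49)/88⌋ = ⌊1078/88⌋ − ⌊1029/88⌋ = 12 − 11 = 1
n=22: ⌊(23·49)/88⌋ − ⌊(22·49)/88⌋ = ⌊1127/88⌋ − ⌊1078/88⌋ = 12 − 12 = 0
n=23: ⌊(24·49)/88⌋ − ⌊(23·49)/88⌋ = ⌊1176/88⌋ − ⌊1127/88⌋ = 13 − 12 = 1
n=24: ⌊(25·49)/88⌋ − ⌊(24·49)/88⌋ = ⌊1225/88⌋ − ⌊1176/88⌋ = 13 − 13 = 0
n=25: ⌊(26·49)/88⌋ − ⌊(25·49)/88⌋ = ⌊1274/88⌋ − ⌊1225/88⌋ = 14 − 13 = 1
n=26: ⌊(27·49)/88⌋ − ⌊(26·49)/88⌋ = ⌊1323/88⌋ − ⌊1274/88⌋ = 15 − 14 = 1
n=27: ⌊(28·49)/88⌋ − ⌊(27·49)/88⌋ = ⌊1372/88⌋ − ⌊1323/88⌋ = 15 − 15 = 0
n=28: ⌊(29·49)/88⌋ − ⌊(28·49)/88⌋ = ⌊1421/88⌋ − ⌊1372/88⌋ = 16 − 15 = 1
n=29: ⌊(30·49)/88⌋ − ⌊(29·49)/88⌋ = ⌊1470/88⌋ − ⌊1421/88⌋ = 16 − 16 = 0
n=30: ⌊(31·49)/88⌋ − ⌊(30·49)/88⌋ = ⌊1519/88⌋ − ⌊1470/88⌋ = 17 − 16 = 1
n=31: ⌊(32·49)/88⌋ − ⌊(31·49)/88⌋ = ⌊1568/88⌋ − ⌊1519/88⌋ = 17 − 17 = 0
n=32: ⌊(33·49)/88⌋ − ⌊(32·49)/88⌋ = ⌊1617/88⌋ − ⌊1568/88⌋ = 18 − 17 = 1
n=33: ⌊(34·49)/88⌋ − ⌊(33·49)/88⌋ = ⌊1666/88⌋ − ⌊1617/88⌋ = 18 − 18 = 0
n=34: ⌊(35·49)/88⌋ − ⌊(34·49)/88⌋ = ⌊1715/88⌋ − ⌊1666/88⌋ = 19 − 18 = 1
n=35: ⌊(36·49)/88⌋ − ⌊(35·49)/88⌋ = ⌊1764/88⌋ − ⌊1715/88⌋ = 20 − 19 = 1
n=36: ⌊(37·49)/88⌋ − ⌊(36·49)/88⌋ = ⌊1813/88⌋ − ⌊1764/88⌋ = 20 − 20 = 0
n=37: ⌊(38·49)/88⌋ − ⌊(37·49)/88⌋ = ⌊1862/88⌋ − ⌊1813/88⌋ = 21 − 20 = 1
n=38: ⌊(39·49)/88⌋ − ⌊(38·49)/88⌋ = ⌊1911/88⌋ − ⌊1862/88⌋ = 21 − 21 = 0
n=39: ⌊(40·49)/88⌋ − ⌊(39·49)/88⌋ = ⌊1960/88⌋ − ⌊1911/88⌋ = 22 − 21 = 1
n=40: ⌊(41·49)/88⌋ − ⌊(40·49)/88⌋ = ⌊2009/88⌋ − ⌊1960/88⌋ = 22 − 22 = 0
n=41: ⌊(42·49)/88⌋ − ⌊(41·49)/88⌋ = ⌊2058/88⌋ − ⌊2009/88⌋ = 23 − 22 = 1
n=42: ⌊(43·49)/88⌋ − ⌊(42·49)/88⌋ = ⌊2107/88⌋ − ⌊2058/88⌋ = 23 − 23 = 0
n=43: ⌊(44·49)/88⌋ − ⌊(43·49)/88⌋ = ⌊2156/88⌋ − ⌊2107/88⌋ = 24 − 23 = 1
n=44: ⌊(45·49)/88⌋ − ⌊(44·49)/88⌋ = ⌊2205/88⌋ − ⌊2156/88⌋ = 25 − 24 = 1
n=45: ⌊(46·49)/88⌋ − ⌊(45·49)/88⌋ = ⌊2254/88⌋ − ⌊2205/88⌋ = 25 − 25 = 0
n=46: ⌊(47·49)/88⌋ − ⌊(46·49)/88⌋ = ⌊2303/88⌋ − ⌊2254/88⌋ = 26 − 25 = 1
n=47: ⌊(48·49)/88⌋ − ⌊(47·49)/88⌋ = ⌊2352/88⌋ − ⌊2303/88⌋ = 26 − 26 = 0
n=48: ⌊(49·49)/88⌋ − ⌊(48·49)/88⌋ = ⌊2401/88⌋ − ⌊2352/88⌋ = 27 − 26 = 1
n=49: ⌊(50·49)/88⌋ − ⌊(49·49)/88⌋ = ⌊2450/88⌋ − ⌊2401/88⌋ = 27 − 27 = 0
n=50: ⌊(51·49)/88⌋ − ⌊(50·49)/88⌋ = ⌊2499/88⌋ − ⌊2450/88⌋ = 28 − 27 = 1
n=51: ⌊(52·49)/88⌋ − ⌊(51·49)/88⌋ = ⌊2548/88⌋ − ⌊2499/88⌋ = 28 − 28 = 0
n=52: ⌊(53·49)/88⌋ − ⌊(52·49)/88⌋ = ⌊2597/88⌋ − ⌊2548/88⌋ = 29 − 28 = 1
n=53: ⌊(54·49)/88⌋ − ⌊(53·49)/88⌋ = ⌊2646/88⌋ − ⌊2597/88⌋ = 30 − 29 = 1
n=54: ⌊(55·49)/88⌋ − ⌊(54·49)/88⌋ = ⌊2695/88⌋ − ⌊2646/88⌋ = 30 − 30 = 0
n=55: ⌊(56·49)/88⌋ − ⌊(55·49)/88⌋ = ⌊2744/88⌋ − ⌊2695/88⌋ = 31 − 30 = 1
n=56: ⌊(57·49)/88⌋ − ⌊(56·49)/88⌋ = ⌊2793/88⌋ − ⌊2744/88⌋ = 31 − 31 = 0
n=57: ⌊(58·49)/88⌋ − ⌊(57·49)/88⌋ = ⌊2842/88⌋ − ⌊2793/88⌋ = 32 − 31 = 1
n=58: ⌊(59·49)/88⌋ − ⌊(58·49)/88⌋ = ⌊2891/88⌋ − ⌊2842/88⌋ = 32 − 32 = 0
n=59: ⌊(60·49)/88⌋ − ⌊(59·49)/88⌋ = ⌊2940/88⌋ − ⌊2891/88⌋ = 33 − 32 = 1
n=60: ⌊(61·49)/88⌋ − ⌊(60·49)/88⌋ = ⌊2989/88⌋ − ⌊2940/88⌋ = 33 − 33 = 0
n=61: ⌊(62·49)/88⌋ − ⌊(61·49)/88⌋ = ⌊3038/88⌋ − ⌊2989/88⌋ = 34 − 33 = 1
n=62: ⌊(63·49)/88⌋ − ⌊(62·49)/88⌋ = ⌊3087/88⌋ − ⌊3038/88⌋ = 35 − 34 = 1
n=63: ⌊(64·49)/88⌋ − ⌊(63·49)/88⌋ = ⌊3136/88⌋ − ⌊3087/88⌋ = 35 − 35 = 0
n=64: ⌊(65·49)/88⌋ − ⌊(64·49)/88⌋ = ⌊3185/88⌋ − ⌊3136/88⌋ = 36 − 35 = 1
n=65: ⌊(66·49)/88⌋ − ⌊(65·49)/88⌋ = ⌊3234/88⌋ − ⌊3185/88⌋ = 36 − 36 = 0
n=66: ⌊(67·49)/88⌋ − ⌊(66·49)/88⌋ = ⌊3283/88⌋ − ⌊3234/88⌋ = 37 − 36 = 1
n=67: ⌊(68·49)/88⌋ − ⌊(67·49)/88⌋ = ⌊3332/88⌋ − ⌊3283/88⌋ = 37 − 37 = 0
n=68: ⌊(69·49)/88⌋ − ⌊(68·49)/88⌋ = ⌊3381/88⌋ − ⌊3332/88⌋ = 38 − 37 = 1
n=69: ⌊(70·49)/88⌋ − ⌊(69·49)/88⌋ = ⌊3430/88⌋ − ⌊3381/88⌋ = 38 − 38 = 0
n=70: ⌊(71·49)/88⌋ − ⌊(70·49)/88⌋ = ⌊3479/88⌋ − ⌊3430/88⌋ = 39 − 38 = 1
n=71: ⌊(72·49)/88⌋ − ⌊(71·49)/88⌋ = ⌊3528/88⌋ − ⌊3479/88⌋ = 40 − 39 = 1
n=72: ⌊(73·49)/88⌋ − ⌊(72·49)/88⌋ = ⌊3577/88⌋ − ⌊3528/88⌋ = 40 − 40 = 0
n=73: ⌊(74·49)/88⌋ − ⌊(73·49)/88⌋ = ⌊3626/88⌋ − ⌊3577/88⌋ = 41 − 40 = 1
n=74: ⌊(75·49)/88⌋ − ⌊(74·49)/88⌋ = ⌊3675/88⌋ − ⌊3626/88⌋ = 41 − 41 = 0
n=75: ⌊(76·49)/88⌋ − ⌊(75·49)/88⌋ = ⌊3724/88⌋ − ⌊3675/88⌋ = 42 − 41 = 1
n=76: ⌊(77·49)/88⌋ − ⌊(76·49)/88⌋ = ⌊3773/88⌋ − ⌊3724/88⌋ = 42 − 42 = 0
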